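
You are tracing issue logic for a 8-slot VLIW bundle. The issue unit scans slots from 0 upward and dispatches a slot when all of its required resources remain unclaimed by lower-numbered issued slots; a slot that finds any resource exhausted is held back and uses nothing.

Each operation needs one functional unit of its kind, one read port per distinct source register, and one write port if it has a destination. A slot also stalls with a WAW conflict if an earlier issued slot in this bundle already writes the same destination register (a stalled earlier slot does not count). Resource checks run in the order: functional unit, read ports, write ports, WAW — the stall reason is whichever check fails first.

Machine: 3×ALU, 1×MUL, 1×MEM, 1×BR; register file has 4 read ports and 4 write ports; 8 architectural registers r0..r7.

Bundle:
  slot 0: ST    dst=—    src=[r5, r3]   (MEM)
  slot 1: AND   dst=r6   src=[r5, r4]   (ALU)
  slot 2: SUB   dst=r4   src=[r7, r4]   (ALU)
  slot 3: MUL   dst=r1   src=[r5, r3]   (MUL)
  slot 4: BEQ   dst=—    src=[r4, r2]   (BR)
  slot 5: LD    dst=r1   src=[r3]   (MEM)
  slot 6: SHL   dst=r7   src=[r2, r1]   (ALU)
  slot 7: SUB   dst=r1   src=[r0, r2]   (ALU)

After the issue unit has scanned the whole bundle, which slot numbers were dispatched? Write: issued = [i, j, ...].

#0 MEM src=r5,r3 dispatched  <A:3 Mu:1 Ld:0 B:1 rd:2 wr:4>
#1 ALU src=r5,r4 dispatched  <A:2 Mu:1 Ld:0 B:1 rd:0 wr:3>
#2 ALU src=r7,r4 held:RD_PORT  <A:2 Mu:1 Ld:0 B:1 rd:0 wr:3>
#3 MUL src=r5,r3 held:RD_PORT  <A:2 Mu:1 Ld:0 B:1 rd:0 wr:3>
#4 BR src=r4,r2 held:RD_PORT  <A:2 Mu:1 Ld:0 B:1 rd:0 wr:3>
#5 MEM src=r3 held:FU  <A:2 Mu:1 Ld:0 B:1 rd:0 wr:3>
#6 ALU src=r2,r1 held:RD_PORT  <A:2 Mu:1 Ld:0 B:1 rd:0 wr:3>
#7 ALU src=r0,r2 held:RD_PORT  <A:2 Mu:1 Ld:0 B:1 rd:0 wr:3>

issued = [0, 1]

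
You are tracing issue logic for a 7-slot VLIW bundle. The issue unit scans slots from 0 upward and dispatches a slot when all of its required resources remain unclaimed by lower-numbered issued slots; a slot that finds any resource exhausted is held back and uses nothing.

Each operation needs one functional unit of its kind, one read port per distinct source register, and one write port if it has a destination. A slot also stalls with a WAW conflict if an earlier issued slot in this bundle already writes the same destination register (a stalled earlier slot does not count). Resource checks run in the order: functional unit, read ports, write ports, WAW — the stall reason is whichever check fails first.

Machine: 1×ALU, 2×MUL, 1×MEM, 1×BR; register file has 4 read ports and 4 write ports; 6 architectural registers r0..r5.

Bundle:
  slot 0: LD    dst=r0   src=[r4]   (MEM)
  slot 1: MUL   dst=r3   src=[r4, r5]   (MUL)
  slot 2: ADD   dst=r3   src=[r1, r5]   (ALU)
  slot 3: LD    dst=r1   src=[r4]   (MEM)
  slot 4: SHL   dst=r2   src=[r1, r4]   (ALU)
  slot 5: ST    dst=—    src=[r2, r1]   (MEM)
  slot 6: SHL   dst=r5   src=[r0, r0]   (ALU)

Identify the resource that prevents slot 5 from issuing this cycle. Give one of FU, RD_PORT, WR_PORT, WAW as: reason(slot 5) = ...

reason(slot 5) = FU

(0) want 1×MEM +1rd +1wr — yes → AL1|MU2|ME0|BR1|rd3|wr3
(1) want 1×MUL +2rd +1wr — yes → AL1|MU1|ME0|BR1|rd1|wr2
(2) want 1×ALU +2rd +1wr — RD_PORT → AL1|MU1|ME0|BR1|rd1|wr2
(3) want 1×MEM +1rd +1wr — FU → AL1|MU1|ME0|BR1|rd1|wr2
(4) want 1×ALU +2rd +1wr — RD_PORT → AL1|MU1|ME0|BR1|rd1|wr2
(5) want 1×MEM +2rd +0wr — FU → AL1|MU1|ME0|BR1|rd1|wr2
(6) want 1×ALU +1rd +1wr — yes → AL0|MU1|ME0|BR1|rd0|wr1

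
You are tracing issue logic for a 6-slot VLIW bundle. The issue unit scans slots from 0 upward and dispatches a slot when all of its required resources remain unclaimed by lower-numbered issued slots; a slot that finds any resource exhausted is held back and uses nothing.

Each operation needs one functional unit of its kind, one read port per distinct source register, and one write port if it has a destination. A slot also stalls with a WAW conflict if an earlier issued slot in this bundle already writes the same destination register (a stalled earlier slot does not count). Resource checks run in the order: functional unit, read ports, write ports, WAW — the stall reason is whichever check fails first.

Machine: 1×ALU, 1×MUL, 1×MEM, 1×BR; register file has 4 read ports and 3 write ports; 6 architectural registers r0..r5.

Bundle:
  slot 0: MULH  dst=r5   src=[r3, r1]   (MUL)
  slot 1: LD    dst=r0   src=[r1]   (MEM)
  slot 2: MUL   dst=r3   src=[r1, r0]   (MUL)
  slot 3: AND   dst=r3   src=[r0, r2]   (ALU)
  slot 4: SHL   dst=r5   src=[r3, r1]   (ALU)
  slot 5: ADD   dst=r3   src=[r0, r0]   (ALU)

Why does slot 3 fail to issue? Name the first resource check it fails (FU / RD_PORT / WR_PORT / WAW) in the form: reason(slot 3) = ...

#0 MUL src=r3,r1 dispatched  <A:1 Mu:0 Ld:1 B:1 rd:2 wr:2>
#1 MEM src=r1 dispatched  <A:1 Mu:0 Ld:0 B:1 rd:1 wr:1>
#2 MUL src=r1,r0 held:FU  <A:1 Mu:0 Ld:0 B:1 rd:1 wr:1>
#3 ALU src=r0,r2 held:RD_PORT  <A:1 Mu:0 Ld:0 B:1 rd:1 wr:1>
#4 ALU src=r3,r1 held:RD_PORT  <A:1 Mu:0 Ld:0 B:1 rd:1 wr:1>
#5 ALU src=r0,r0 dispatched  <A:0 Mu:0 Ld:0 B:1 rd:0 wr:0>

reason(slot 3) = RD_PORT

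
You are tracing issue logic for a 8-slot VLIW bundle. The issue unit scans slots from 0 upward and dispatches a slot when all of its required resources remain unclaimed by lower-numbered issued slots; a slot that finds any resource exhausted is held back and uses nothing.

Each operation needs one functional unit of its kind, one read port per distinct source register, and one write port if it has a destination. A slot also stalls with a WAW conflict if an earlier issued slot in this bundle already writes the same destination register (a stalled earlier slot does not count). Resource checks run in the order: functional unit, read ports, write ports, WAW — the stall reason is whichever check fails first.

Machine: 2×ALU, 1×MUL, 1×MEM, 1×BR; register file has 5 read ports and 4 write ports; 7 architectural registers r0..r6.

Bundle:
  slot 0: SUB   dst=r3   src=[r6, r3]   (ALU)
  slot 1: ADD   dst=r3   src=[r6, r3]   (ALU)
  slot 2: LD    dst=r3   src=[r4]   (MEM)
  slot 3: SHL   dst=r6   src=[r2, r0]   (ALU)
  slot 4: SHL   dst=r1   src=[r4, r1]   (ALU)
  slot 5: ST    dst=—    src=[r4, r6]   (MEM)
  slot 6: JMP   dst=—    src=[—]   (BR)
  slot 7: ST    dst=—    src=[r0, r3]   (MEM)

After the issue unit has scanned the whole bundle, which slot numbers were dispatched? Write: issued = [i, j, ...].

slot 0 (ALU): ISSUE — free A1,Mu1,Ld1,B1 rp3 wp3
slot 1 (ALU): stall WAW — free A1,Mu1,Ld1,B1 rp3 wp3
slot 2 (MEM): stall WAW — free A1,Mu1,Ld1,B1 rp3 wp3
slot 3 (ALU): ISSUE — free A0,Mu1,Ld1,B1 rp1 wp2
slot 4 (ALU): stall FU — free A0,Mu1,Ld1,B1 rp1 wp2
slot 5 (MEM): stall RD_PORT — free A0,Mu1,Ld1,B1 rp1 wp2
slot 6 (BR): ISSUE — free A0,Mu1,Ld1,B0 rp1 wp2
slot 7 (MEM): stall RD_PORT — free A0,Mu1,Ld1,B0 rp1 wp2

issued = [0, 3, 6]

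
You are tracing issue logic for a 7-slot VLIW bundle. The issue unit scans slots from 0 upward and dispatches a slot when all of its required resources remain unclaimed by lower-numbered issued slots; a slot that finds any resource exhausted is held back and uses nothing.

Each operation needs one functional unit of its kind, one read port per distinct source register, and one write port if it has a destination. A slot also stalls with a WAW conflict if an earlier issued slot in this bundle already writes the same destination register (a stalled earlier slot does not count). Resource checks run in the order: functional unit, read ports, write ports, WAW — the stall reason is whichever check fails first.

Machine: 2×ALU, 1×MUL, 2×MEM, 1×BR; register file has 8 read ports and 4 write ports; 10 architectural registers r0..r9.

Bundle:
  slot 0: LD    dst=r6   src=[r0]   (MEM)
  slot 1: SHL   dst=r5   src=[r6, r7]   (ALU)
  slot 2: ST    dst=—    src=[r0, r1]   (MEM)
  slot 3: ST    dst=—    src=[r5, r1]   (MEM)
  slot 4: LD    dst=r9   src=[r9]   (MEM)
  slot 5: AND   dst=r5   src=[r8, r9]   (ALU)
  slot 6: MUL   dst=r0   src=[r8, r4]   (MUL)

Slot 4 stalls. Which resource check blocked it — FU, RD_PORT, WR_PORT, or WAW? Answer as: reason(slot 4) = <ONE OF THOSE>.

slot 0 (MEM): ISSUE — free A2,Mu1,Ld1,B1 rp7 wp3
slot 1 (ALU): ISSUE — free A1,Mu1,Ld1,B1 rp5 wp2
slot 2 (MEM): ISSUE — free A1,Mu1,Ld0,B1 rp3 wp2
slot 3 (MEM): stall FU — free A1,Mu1,Ld0,B1 rp3 wp2
slot 4 (MEM): stall FU — free A1,Mu1,Ld0,B1 rp3 wp2
slot 5 (ALU): stall WAW — free A1,Mu1,Ld0,B1 rp3 wp2
slot 6 (MUL): ISSUE — free A1,Mu0,Ld0,B1 rp1 wp1

reason(slot 4) = FU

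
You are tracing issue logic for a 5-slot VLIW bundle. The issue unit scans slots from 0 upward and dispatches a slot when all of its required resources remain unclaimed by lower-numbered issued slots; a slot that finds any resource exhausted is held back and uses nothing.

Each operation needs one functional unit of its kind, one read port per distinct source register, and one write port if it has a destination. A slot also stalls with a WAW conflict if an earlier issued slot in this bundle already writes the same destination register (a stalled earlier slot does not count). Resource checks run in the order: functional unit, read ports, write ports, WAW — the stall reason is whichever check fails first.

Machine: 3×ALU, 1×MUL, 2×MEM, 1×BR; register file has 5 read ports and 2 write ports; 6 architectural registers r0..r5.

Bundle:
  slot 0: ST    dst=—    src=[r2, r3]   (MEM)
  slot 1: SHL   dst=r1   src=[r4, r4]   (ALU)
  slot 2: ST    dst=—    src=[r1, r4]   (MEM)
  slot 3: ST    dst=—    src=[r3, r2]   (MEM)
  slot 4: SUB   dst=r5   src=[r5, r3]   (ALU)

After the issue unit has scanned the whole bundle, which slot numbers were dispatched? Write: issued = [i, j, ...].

[0] MEM needs rd=2 wr=0: ok; after: ALU=3 MUL=1 MEM=1 BR=1, R=3, W=2
[1] ALU needs rd=1 wr=1: ok; after: ALU=2 MUL=1 MEM=1 BR=1, R=2, W=1
[2] MEM needs rd=2 wr=0: ok; after: ALU=2 MUL=1 MEM=0 BR=1, R=0, W=1
[3] MEM needs rd=2 wr=0: FU; after: ALU=2 MUL=1 MEM=0 BR=1, R=0, W=1
[4] ALU needs rd=2 wr=1: RD_PORT; after: ALU=2 MUL=1 MEM=0 BR=1, R=0, W=1

issued = [0, 1, 2]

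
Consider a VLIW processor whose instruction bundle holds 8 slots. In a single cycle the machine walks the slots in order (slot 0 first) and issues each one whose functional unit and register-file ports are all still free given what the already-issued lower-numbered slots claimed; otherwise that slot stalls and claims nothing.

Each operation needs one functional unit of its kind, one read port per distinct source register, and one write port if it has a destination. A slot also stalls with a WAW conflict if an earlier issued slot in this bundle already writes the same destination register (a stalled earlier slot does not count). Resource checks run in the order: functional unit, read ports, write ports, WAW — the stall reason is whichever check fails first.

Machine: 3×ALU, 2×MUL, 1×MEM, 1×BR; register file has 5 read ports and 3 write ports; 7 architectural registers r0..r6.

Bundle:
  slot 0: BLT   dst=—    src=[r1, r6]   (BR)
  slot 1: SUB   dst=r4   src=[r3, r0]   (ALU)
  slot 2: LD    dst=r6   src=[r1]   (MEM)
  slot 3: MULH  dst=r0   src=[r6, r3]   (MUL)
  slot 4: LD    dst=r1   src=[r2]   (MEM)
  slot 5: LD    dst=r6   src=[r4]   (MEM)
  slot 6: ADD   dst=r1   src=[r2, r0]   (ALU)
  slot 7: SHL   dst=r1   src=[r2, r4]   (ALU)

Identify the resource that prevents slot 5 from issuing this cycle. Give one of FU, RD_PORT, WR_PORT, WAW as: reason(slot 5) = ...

reason(slot 5) = FU

  0. BR ⇒ go  {3A/2Mu/1Ld/0B | 3r 3w}
  1. ALU→r4 ⇒ go  {2A/2Mu/1Ld/0B | 1r 2w}
  2. MEM→r6 ⇒ go  {2A/2Mu/0Ld/0B | 0r 1w}
  3. MUL→r0 ⇒ no(RD_PORT)  {2A/2Mu/0Ld/0B | 0r 1w}
  4. MEM→r1 ⇒ no(FU)  {2A/2Mu/0Ld/0B | 0r 1w}
  5. MEM→r6 ⇒ no(FU)  {2A/2Mu/0Ld/0B | 0r 1w}
  6. ALU→r1 ⇒ no(RD_PORT)  {2A/2Mu/0Ld/0B | 0r 1w}
  7. ALU→r1 ⇒ no(RD_PORT)  {2A/2Mu/0Ld/0B | 0r 1w}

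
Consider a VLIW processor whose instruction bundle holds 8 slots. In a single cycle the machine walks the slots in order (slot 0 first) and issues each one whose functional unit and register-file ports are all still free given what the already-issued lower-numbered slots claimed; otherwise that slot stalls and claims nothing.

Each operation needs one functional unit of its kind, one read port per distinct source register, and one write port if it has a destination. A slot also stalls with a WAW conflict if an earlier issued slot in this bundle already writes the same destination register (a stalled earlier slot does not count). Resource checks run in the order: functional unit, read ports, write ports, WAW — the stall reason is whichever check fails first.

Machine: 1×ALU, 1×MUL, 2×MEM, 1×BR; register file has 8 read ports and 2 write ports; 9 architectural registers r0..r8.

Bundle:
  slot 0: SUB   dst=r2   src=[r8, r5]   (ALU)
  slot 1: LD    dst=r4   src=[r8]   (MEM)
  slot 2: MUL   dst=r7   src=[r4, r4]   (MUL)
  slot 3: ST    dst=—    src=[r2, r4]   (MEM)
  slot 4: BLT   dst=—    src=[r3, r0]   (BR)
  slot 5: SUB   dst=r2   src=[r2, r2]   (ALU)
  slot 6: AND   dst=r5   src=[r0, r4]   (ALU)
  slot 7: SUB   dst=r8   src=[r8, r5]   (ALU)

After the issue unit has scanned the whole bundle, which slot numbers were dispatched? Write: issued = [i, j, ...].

issued = [0, 1, 3, 4]

[0] ALU needs rd=2 wr=1: ok; after: ALU=0 MUL=1 MEM=2 BR=1, R=6, W=1
[1] MEM needs rd=1 wr=1: ok; after: ALU=0 MUL=1 MEM=1 BR=1, R=5, W=0
[2] MUL needs rd=1 wr=1: WR_PORT; after: ALU=0 MUL=1 MEM=1 BR=1, R=5, W=0
[3] MEM needs rd=2 wr=0: ok; after: ALU=0 MUL=1 MEM=0 BR=1, R=3, W=0
[4] BR needs rd=2 wr=0: ok; after: ALU=0 MUL=1 MEM=0 BR=0, R=1, W=0
[5] ALU needs rd=1 wr=1: FU; after: ALU=0 MUL=1 MEM=0 BR=0, R=1, W=0
[6] ALU needs rd=2 wr=1: FU; after: ALU=0 MUL=1 MEM=0 BR=0, R=1, W=0
[7] ALU needs rd=2 wr=1: FU; after: ALU=0 MUL=1 MEM=0 BR=0, R=1, W=0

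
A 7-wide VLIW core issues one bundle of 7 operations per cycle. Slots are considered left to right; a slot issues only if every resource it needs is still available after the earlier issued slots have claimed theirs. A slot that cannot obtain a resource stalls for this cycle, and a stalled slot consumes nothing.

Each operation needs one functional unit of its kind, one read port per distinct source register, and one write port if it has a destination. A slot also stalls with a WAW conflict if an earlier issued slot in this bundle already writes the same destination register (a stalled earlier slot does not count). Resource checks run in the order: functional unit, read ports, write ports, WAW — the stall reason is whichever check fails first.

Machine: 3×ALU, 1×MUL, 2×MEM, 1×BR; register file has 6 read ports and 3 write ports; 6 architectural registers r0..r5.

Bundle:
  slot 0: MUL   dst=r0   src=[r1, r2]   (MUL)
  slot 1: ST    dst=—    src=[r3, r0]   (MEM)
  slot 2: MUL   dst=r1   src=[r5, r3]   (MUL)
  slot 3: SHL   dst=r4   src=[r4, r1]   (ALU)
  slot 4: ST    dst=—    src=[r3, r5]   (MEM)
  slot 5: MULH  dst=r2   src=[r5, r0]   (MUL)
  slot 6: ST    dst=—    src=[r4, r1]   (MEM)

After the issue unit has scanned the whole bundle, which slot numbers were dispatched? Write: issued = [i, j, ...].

issued = [0, 1, 3]

#0 MUL src=r1,r2 dispatched  <A:3 Mu:0 Ld:2 B:1 rd:4 wr:2>
#1 MEM src=r3,r0 dispatched  <A:3 Mu:0 Ld:1 B:1 rd:2 wr:2>
#2 MUL src=r5,r3 held:FU  <A:3 Mu:0 Ld:1 B:1 rd:2 wr:2>
#3 ALU src=r4,r1 dispatched  <A:2 Mu:0 Ld:1 B:1 rd:0 wr:1>
#4 MEM src=r3,r5 held:RD_PORT  <A:2 Mu:0 Ld:1 B:1 rd:0 wr:1>
#5 MUL src=r5,r0 held:FU  <A:2 Mu:0 Ld:1 B:1 rd:0 wr:1>
#6 MEM src=r4,r1 held:RD_PORT  <A:2 Mu:0 Ld:1 B:1 rd:0 wr:1>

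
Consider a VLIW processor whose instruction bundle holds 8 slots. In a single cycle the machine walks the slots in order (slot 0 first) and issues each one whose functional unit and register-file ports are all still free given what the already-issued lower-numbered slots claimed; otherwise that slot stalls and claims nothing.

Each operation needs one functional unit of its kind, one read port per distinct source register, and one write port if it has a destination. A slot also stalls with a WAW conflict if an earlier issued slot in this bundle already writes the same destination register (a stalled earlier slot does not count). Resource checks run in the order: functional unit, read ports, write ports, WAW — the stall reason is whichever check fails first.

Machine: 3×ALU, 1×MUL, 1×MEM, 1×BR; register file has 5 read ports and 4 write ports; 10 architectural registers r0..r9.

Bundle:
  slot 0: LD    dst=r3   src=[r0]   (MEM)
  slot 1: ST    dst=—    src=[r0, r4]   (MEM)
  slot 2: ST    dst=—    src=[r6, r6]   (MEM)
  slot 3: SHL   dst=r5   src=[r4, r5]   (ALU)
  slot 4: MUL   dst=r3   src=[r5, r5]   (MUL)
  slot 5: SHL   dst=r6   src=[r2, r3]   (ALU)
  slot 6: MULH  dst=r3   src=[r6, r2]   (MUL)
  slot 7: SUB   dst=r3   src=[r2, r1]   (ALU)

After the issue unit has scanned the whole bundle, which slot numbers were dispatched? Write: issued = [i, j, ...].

#0 MEM src=r0 dispatched  <A:3 Mu:1 Ld:0 B:1 rd:4 wr:3>
#1 MEM src=r0,r4 held:FU  <A:3 Mu:1 Ld:0 B:1 rd:4 wr:3>
#2 MEM src=r6,r6 held:FU  <A:3 Mu:1 Ld:0 B:1 rd:4 wr:3>
#3 ALU src=r4,r5 dispatched  <A:2 Mu:1 Ld:0 B:1 rd:2 wr:2>
#4 MUL src=r5,r5 held:WAW  <A:2 Mu:1 Ld:0 B:1 rd:2 wr:2>
#5 ALU src=r2,r3 dispatched  <A:1 Mu:1 Ld:0 B:1 rd:0 wr:1>
#6 MUL src=r6,r2 held:RD_PORT  <A:1 Mu:1 Ld:0 B:1 rd:0 wr:1>
#7 ALU src=r2,r1 held:RD_PORT  <A:1 Mu:1 Ld:0 B:1 rd:0 wr:1>

issued = [0, 3, 5]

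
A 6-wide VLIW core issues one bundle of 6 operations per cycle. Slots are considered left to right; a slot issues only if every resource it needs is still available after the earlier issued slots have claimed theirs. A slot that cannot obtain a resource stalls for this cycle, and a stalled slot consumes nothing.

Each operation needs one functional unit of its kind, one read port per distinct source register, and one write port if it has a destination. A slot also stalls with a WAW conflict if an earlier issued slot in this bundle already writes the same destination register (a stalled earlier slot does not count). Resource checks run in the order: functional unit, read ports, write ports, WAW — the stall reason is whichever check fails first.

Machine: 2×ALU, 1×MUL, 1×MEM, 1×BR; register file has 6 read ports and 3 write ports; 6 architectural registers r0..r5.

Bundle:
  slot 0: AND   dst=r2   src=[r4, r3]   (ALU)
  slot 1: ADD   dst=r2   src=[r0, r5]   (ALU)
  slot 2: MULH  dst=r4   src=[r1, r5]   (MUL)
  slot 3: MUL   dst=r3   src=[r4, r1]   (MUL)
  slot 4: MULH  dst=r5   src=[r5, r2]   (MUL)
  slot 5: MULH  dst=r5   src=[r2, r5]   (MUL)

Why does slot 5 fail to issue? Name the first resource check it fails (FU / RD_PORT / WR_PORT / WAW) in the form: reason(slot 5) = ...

[0] ALU needs rd=2 wr=1: ok; after: ALU=1 MUL=1 MEM=1 BR=1, R=4, W=2
[1] ALU needs rd=2 wr=1: WAW; after: ALU=1 MUL=1 MEM=1 BR=1, R=4, W=2
[2] MUL needs rd=2 wr=1: ok; after: ALU=1 MUL=0 MEM=1 BR=1, R=2, W=1
[3] MUL needs rd=2 wr=1: FU; after: ALU=1 MUL=0 MEM=1 BR=1, R=2, W=1
[4] MUL needs rd=2 wr=1: FU; after: ALU=1 MUL=0 MEM=1 BR=1, R=2, W=1
[5] MUL needs rd=2 wr=1: FU; after: ALU=1 MUL=0 MEM=1 BR=1, R=2, W=1

reason(slot 5) = FU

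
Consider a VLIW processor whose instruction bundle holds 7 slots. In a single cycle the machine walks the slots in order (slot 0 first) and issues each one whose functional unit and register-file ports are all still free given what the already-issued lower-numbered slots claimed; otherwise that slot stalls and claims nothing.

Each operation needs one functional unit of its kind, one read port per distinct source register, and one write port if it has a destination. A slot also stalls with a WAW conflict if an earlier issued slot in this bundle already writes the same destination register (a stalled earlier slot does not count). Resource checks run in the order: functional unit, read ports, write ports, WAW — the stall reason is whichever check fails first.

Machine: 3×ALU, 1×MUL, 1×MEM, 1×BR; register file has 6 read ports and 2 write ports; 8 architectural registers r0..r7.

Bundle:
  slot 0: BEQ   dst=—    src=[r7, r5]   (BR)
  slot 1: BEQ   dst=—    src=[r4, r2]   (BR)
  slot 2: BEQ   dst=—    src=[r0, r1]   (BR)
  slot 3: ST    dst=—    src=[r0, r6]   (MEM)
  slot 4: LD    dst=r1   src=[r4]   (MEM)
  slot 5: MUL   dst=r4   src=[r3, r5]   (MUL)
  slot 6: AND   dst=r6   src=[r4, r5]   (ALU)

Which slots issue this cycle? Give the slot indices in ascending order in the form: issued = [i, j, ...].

issued = [0, 3, 5]

[0] BR needs rd=2 wr=0: ok; after: ALU=3 MUL=1 MEM=1 BR=0, R=4, W=2
[1] BR needs rd=2 wr=0: FU; after: ALU=3 MUL=1 MEM=1 BR=0, R=4, W=2
[2] BR needs rd=2 wr=0: FU; after: ALU=3 MUL=1 MEM=1 BR=0, R=4, W=2
[3] MEM needs rd=2 wr=0: ok; after: ALU=3 MUL=1 MEM=0 BR=0, R=2, W=2
[4] MEM needs rd=1 wr=1: FU; after: ALU=3 MUL=1 MEM=0 BR=0, R=2, W=2
[5] MUL needs rd=2 wr=1: ok; after: ALU=3 MUL=0 MEM=0 BR=0, R=0, W=1
[6] ALU needs rd=2 wr=1: RD_PORT; after: ALU=3 MUL=0 MEM=0 BR=0, R=0, W=1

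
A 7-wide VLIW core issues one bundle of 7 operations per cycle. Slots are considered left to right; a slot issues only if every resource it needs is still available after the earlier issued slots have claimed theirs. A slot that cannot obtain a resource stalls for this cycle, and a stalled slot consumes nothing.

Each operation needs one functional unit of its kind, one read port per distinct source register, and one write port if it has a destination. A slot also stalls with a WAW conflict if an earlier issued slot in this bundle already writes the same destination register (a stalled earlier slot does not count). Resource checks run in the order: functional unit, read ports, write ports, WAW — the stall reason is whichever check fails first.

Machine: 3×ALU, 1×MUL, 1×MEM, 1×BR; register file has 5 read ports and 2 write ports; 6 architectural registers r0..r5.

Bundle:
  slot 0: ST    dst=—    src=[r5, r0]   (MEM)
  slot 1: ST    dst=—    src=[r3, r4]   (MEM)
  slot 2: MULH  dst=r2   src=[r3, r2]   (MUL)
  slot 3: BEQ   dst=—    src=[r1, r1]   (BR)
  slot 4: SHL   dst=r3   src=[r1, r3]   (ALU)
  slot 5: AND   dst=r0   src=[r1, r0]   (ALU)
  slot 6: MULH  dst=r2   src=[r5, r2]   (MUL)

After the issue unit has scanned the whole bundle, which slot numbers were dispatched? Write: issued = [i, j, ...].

slot 0 (MEM): ISSUE — free A3,Mu1,Ld0,B1 rp3 wp2
slot 1 (MEM): stall FU — free A3,Mu1,Ld0,B1 rp3 wp2
slot 2 (MUL): ISSUE — free A3,Mu0,Ld0,B1 rp1 wp1
slot 3 (BR): ISSUE — free A3,Mu0,Ld0,B0 rp0 wp1
slot 4 (ALU): stall RD_PORT — free A3,Mu0,Ld0,B0 rp0 wp1
slot 5 (ALU): stall RD_PORT — free A3,Mu0,Ld0,B0 rp0 wp1
slot 6 (MUL): stall FU — free A3,Mu0,Ld0,B0 rp0 wp1

issued = [0, 2, 3]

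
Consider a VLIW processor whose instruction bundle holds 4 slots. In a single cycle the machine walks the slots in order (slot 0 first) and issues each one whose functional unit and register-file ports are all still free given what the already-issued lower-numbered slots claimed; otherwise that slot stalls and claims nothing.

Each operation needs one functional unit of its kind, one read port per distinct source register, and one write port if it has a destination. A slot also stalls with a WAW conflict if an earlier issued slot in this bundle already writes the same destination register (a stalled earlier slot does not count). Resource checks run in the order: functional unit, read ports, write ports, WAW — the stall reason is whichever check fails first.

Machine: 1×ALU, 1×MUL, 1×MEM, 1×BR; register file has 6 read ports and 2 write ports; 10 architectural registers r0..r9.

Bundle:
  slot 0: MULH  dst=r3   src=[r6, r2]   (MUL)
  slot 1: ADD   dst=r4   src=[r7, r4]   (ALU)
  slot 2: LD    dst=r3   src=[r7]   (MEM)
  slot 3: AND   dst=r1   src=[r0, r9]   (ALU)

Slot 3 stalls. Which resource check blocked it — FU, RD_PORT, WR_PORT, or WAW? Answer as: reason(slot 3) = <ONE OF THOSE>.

  0. MUL→r3 ⇒ go  {1A/0Mu/1Ld/1B | 4r 1w}
  1. ALU→r4 ⇒ go  {0A/0Mu/1Ld/1B | 2r 0w}
  2. MEM→r3 ⇒ no(WR_PORT)  {0A/0Mu/1Ld/1B | 2r 0w}
  3. ALU→r1 ⇒ no(FU)  {0A/0Mu/1Ld/1B | 2r 0w}

reason(slot 3) = FU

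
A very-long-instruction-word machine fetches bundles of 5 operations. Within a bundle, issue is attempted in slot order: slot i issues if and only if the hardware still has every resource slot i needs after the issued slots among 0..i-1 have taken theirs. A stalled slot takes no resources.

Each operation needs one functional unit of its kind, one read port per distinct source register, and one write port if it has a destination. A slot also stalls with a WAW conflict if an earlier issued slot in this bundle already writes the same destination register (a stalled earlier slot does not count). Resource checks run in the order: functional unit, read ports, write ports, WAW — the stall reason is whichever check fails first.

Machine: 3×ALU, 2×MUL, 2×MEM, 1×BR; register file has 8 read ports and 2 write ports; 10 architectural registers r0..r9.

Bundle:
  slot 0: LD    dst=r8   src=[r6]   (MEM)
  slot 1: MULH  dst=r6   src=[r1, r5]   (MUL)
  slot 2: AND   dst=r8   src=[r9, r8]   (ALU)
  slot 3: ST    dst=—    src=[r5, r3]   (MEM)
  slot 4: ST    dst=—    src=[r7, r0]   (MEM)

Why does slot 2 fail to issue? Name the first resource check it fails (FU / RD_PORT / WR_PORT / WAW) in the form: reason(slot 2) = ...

reason(slot 2) = WR_PORT

[0] MEM needs rd=1 wr=1: ok; after: ALU=3 MUL=2 MEM=1 BR=1, R=7, W=1
[1] MUL needs rd=2 wr=1: ok; after: ALU=3 MUL=1 MEM=1 BR=1, R=5, W=0
[2] ALU needs rd=2 wr=1: WR_PORT; after: ALU=3 MUL=1 MEM=1 BR=1, R=5, W=0
[3] MEM needs rd=2 wr=0: ok; after: ALU=3 MUL=1 MEM=0 BR=1, R=3, W=0
[4] MEM needs rd=2 wr=0: FU; after: ALU=3 MUL=1 MEM=0 BR=1, R=3, W=0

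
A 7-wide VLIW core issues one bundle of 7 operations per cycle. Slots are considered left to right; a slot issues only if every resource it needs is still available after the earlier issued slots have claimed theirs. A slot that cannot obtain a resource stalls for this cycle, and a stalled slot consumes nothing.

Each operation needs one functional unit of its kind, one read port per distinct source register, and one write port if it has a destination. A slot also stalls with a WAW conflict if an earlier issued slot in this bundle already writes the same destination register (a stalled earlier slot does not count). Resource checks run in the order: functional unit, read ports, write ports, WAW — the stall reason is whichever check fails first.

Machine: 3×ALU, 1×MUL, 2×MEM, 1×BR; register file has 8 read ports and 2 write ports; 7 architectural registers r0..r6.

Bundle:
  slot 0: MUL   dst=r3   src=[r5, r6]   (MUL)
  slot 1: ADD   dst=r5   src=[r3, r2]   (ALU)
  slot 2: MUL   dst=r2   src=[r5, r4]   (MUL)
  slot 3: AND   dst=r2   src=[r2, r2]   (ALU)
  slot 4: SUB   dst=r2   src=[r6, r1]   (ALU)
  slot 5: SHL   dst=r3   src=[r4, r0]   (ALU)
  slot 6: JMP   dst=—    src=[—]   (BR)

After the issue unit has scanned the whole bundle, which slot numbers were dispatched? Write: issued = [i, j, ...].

slot 0 (MUL): ISSUE — free A3,Mu0,Ld2,B1 rp6 wp1
slot 1 (ALU): ISSUE — free A2,Mu0,Ld2,B1 rp4 wp0
slot 2 (MUL): stall FU — free A2,Mu0,Ld2,B1 rp4 wp0
slot 3 (ALU): stall WR_PORT — free A2,Mu0,Ld2,B1 rp4 wp0
slot 4 (ALU): stall WR_PORT — free A2,Mu0,Ld2,B1 rp4 wp0
slot 5 (ALU): stall WR_PORT — free A2,Mu0,Ld2,B1 rp4 wp0
slot 6 (BR): ISSUE — free A2,Mu0,Ld2,B0 rp4 wp0

issued = [0, 1, 6]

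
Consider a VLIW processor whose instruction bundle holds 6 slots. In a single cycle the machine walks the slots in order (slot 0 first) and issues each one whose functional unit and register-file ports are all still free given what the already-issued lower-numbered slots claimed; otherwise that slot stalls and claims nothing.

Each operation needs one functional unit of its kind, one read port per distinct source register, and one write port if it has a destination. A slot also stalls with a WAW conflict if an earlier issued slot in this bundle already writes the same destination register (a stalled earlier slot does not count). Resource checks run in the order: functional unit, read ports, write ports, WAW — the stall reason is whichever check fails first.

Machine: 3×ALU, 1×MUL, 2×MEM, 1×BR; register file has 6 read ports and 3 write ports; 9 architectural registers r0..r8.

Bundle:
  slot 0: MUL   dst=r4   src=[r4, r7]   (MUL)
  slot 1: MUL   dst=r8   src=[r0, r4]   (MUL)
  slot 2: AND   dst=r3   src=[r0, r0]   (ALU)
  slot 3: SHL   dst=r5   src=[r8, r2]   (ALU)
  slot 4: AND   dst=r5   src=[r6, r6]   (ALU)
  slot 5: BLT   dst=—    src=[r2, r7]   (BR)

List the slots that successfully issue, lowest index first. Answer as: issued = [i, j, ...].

issued = [0, 2, 3]

(0) want 1×MUL +2rd +1wr — yes → AL3|MU0|ME2|BR1|rd4|wr2
(1) want 1×MUL +2rd +1wr — FU → AL3|MU0|ME2|BR1|rd4|wr2
(2) want 1×ALU +1rd +1wr — yes → AL2|MU0|ME2|BR1|rd3|wr1
(3) want 1×ALU +2rd +1wr — yes → AL1|MU0|ME2|BR1|rd1|wr0
(4) want 1×ALU +1rd +1wr — WR_PORT → AL1|MU0|ME2|BR1|rd1|wr0
(5) want 1×BR +2rd +0wr — RD_PORT → AL1|MU0|ME2|BR1|rd1|wr0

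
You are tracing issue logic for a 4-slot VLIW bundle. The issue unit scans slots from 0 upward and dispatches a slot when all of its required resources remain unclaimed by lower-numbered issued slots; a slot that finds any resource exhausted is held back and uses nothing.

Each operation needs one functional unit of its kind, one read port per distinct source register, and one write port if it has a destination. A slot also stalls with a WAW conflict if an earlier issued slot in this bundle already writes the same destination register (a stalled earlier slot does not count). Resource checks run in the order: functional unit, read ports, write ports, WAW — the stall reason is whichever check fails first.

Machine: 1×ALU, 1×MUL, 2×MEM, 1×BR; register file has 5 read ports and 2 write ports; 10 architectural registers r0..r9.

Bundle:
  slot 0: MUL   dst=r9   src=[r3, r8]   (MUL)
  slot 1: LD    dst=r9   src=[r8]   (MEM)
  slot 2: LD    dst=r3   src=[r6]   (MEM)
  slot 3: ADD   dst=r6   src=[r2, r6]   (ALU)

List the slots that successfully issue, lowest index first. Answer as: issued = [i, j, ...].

#0 MUL src=r3,r8 dispatched  <A:1 Mu:0 Ld:2 B:1 rd:3 wr:1>
#1 MEM src=r8 held:WAW  <A:1 Mu:0 Ld:2 B:1 rd:3 wr:1>
#2 MEM src=r6 dispatched  <A:1 Mu:0 Ld:1 B:1 rd:2 wr:0>
#3 ALU src=r2,r6 held:WR_PORT  <A:1 Mu:0 Ld:1 B:1 rd:2 wr:0>

issued = [0, 2]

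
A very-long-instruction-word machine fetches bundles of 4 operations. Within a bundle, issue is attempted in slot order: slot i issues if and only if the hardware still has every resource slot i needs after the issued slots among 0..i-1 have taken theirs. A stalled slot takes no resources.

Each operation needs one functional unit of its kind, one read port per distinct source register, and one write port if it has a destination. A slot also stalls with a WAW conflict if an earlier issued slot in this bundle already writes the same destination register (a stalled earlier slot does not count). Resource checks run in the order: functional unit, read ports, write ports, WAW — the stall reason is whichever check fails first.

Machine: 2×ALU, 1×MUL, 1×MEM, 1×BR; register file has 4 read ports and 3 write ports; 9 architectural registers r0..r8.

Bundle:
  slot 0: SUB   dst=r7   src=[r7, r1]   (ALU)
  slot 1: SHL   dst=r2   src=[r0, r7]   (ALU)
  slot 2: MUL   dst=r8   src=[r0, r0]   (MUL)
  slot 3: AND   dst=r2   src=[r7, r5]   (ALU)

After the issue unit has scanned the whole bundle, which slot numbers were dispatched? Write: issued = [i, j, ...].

slot 0 (ALU): ISSUE — free A1,Mu1,Ld1,B1 rp2 wp2
slot 1 (ALU): ISSUE — free A0,Mu1,Ld1,B1 rp0 wp1
slot 2 (MUL): stall RD_PORT — free A0,Mu1,Ld1,B1 rp0 wp1
slot 3 (ALU): stall FU — free A0,Mu1,Ld1,B1 rp0 wp1

issued = [0, 1]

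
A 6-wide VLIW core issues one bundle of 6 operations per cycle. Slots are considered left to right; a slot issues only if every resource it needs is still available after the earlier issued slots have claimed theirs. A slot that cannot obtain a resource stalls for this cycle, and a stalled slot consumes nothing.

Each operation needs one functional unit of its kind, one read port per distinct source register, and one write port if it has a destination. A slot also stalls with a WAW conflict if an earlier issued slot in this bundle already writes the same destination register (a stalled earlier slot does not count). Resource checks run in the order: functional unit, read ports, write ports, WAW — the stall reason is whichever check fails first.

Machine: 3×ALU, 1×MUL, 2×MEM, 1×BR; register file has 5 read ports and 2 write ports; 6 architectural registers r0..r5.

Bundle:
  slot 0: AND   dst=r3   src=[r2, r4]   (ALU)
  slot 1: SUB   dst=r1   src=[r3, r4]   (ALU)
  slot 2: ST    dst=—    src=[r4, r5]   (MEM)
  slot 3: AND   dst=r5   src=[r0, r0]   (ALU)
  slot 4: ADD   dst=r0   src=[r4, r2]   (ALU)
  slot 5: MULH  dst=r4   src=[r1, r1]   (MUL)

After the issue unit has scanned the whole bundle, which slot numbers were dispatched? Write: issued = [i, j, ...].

  0. ALU→r3 ⇒ go  {2A/1Mu/2Ld/1B | 3r 1w}
  1. ALU→r1 ⇒ go  {1A/1Mu/2Ld/1B | 1r 0w}
  2. MEM ⇒ no(RD_PORT)  {1A/1Mu/2Ld/1B | 1r 0w}
  3. ALU→r5 ⇒ no(WR_PORT)  {1A/1Mu/2Ld/1B | 1r 0w}
  4. ALU→r0 ⇒ no(RD_PORT)  {1A/1Mu/2Ld/1B | 1r 0w}
  5. MUL→r4 ⇒ no(WR_PORT)  {1A/1Mu/2Ld/1B | 1r 0w}

issued = [0, 1]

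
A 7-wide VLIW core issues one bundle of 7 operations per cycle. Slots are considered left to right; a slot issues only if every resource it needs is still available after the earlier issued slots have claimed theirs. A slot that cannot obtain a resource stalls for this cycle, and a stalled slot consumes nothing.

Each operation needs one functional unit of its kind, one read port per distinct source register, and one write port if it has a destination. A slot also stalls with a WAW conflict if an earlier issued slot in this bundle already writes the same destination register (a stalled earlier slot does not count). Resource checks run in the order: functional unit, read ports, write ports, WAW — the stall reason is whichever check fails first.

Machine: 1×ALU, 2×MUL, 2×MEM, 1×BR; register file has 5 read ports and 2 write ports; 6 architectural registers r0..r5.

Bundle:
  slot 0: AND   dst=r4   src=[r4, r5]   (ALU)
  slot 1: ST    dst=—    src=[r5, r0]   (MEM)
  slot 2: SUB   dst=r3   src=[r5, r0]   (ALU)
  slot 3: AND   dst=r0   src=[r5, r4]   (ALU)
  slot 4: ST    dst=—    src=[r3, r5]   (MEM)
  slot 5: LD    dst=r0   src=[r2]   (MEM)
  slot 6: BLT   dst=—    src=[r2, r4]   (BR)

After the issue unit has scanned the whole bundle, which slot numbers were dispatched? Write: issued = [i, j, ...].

issued = [0, 1, 5]

(0) want 1×ALU +2rd +1wr — yes → AL0|MU2|ME2|BR1|rd3|wr1
(1) want 1×MEM +2rd +0wr — yes → AL0|MU2|ME1|BR1|rd1|wr1
(2) want 1×ALU +2rd +1wr — FU → AL0|MU2|ME1|BR1|rd1|wr1
(3) want 1×ALU +2rd +1wr — FU → AL0|MU2|ME1|BR1|rd1|wr1
(4) want 1×MEM +2rd +0wr — RD_PORT → AL0|MU2|ME1|BR1|rd1|wr1
(5) want 1×MEM +1rd +1wr — yes → AL0|MU2|ME0|BR1|rd0|wr0
(6) want 1×BR +2rd +0wr — RD_PORT → AL0|MU2|ME0|BR1|rd0|wr0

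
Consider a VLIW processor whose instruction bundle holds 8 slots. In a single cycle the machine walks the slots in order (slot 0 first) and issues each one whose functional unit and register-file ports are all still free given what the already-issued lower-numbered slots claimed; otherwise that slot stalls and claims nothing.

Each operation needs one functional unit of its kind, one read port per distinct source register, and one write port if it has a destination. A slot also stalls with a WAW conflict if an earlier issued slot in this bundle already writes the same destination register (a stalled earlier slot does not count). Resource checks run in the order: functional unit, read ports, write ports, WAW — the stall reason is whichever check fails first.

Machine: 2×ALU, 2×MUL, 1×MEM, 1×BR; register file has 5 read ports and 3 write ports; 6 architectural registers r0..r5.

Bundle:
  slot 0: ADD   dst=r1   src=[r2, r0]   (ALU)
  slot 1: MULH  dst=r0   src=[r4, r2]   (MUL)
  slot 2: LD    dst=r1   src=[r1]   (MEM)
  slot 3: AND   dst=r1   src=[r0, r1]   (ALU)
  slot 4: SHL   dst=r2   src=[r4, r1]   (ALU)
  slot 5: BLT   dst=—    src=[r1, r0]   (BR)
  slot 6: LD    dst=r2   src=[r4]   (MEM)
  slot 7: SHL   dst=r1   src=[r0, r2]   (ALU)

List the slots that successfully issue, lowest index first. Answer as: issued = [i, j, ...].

issued = [0, 1, 6]

slot 0 (ALU): ISSUE — free A1,Mu2,Ld1,B1 rp3 wp2
slot 1 (MUL): ISSUE — free A1,Mu1,Ld1,B1 rp1 wp1
slot 2 (MEM): stall WAW — free A1,Mu1,Ld1,B1 rp1 wp1
slot 3 (ALU): stall RD_PORT — free A1,Mu1,Ld1,B1 rp1 wp1
slot 4 (ALU): stall RD_PORT — free A1,Mu1,Ld1,B1 rp1 wp1
slot 5 (BR): stall RD_PORT — free A1,Mu1,Ld1,B1 rp1 wp1
slot 6 (MEM): ISSUE — free A1,Mu1,Ld0,B1 rp0 wp0
slot 7 (ALU): stall RD_PORT — free A1,Mu1,Ld0,B1 rp0 wp0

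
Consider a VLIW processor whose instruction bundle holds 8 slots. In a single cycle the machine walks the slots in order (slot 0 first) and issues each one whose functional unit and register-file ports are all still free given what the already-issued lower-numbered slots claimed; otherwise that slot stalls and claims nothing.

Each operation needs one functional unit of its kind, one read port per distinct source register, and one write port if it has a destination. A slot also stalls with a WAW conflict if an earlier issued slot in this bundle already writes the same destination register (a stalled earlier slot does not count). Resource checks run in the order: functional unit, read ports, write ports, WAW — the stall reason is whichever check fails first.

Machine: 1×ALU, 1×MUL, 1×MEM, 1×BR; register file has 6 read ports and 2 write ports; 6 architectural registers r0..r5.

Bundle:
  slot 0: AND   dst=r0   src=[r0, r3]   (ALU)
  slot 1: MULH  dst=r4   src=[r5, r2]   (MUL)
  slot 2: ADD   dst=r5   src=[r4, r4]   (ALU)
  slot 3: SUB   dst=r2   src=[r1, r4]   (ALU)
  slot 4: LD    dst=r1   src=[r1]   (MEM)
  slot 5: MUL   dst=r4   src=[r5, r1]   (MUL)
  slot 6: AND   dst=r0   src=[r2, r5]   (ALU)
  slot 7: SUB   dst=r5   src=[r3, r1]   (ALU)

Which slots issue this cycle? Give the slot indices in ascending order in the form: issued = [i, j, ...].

[0] ALU needs rd=2 wr=1: ok; after: ALU=0 MUL=1 MEM=1 BR=1, R=4, W=1
[1] MUL needs rd=2 wr=1: ok; after: ALU=0 MUL=0 MEM=1 BR=1, R=2, W=0
[2] ALU needs rd=1 wr=1: FU; after: ALU=0 MUL=0 MEM=1 BR=1, R=2, W=0
[3] ALU needs rd=2 wr=1: FU; after: ALU=0 MUL=0 MEM=1 BR=1, R=2, W=0
[4] MEM needs rd=1 wr=1: WR_PORT; after: ALU=0 MUL=0 MEM=1 BR=1, R=2, W=0
[5] MUL needs rd=2 wr=1: FU; after: ALU=0 MUL=0 MEM=1 BR=1, R=2, W=0
[6] ALU needs rd=2 wr=1: FU; after: ALU=0 MUL=0 MEM=1 BR=1, R=2, W=0
[7] ALU needs rd=2 wr=1: FU; after: ALU=0 MUL=0 MEM=1 BR=1, R=2, W=0

issued = [0, 1]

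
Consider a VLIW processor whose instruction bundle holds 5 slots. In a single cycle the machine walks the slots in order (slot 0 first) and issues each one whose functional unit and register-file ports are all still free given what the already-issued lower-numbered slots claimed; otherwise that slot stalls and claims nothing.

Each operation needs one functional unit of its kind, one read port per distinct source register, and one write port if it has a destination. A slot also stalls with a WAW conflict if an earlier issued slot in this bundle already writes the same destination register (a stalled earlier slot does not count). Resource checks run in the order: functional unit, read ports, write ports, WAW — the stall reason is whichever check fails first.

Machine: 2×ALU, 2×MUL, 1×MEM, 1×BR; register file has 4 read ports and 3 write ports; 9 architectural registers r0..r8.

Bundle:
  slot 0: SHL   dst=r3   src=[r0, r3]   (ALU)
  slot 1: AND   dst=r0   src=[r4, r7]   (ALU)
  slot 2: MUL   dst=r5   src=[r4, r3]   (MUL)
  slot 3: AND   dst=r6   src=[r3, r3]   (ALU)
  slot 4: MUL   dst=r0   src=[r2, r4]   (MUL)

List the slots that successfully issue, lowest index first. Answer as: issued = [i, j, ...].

(0) want 1×ALU +2rd +1wr — yes → AL1|MU2|ME1|BR1|rd2|wr2
(1) want 1×ALU +2rd +1wr — yes → AL0|MU2|ME1|BR1|rd0|wr1
(2) want 1×MUL +2rd +1wr — RD_PORT → AL0|MU2|ME1|BR1|rd0|wr1
(3) want 1×ALU +1rd +1wr — FU → AL0|MU2|ME1|BR1|rd0|wr1
(4) want 1×MUL +2rd +1wr — RD_PORT → AL0|MU2|ME1|BR1|rd0|wr1

issued = [0, 1]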